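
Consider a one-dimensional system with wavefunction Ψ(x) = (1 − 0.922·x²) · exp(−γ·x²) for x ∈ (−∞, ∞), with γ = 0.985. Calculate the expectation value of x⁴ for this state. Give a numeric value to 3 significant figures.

0.160

⟨x⁴⟩ = ∫ x⁴·|Ψ|² dx / ∫|Ψ|² dx (integrals over the domain).
Expand each integrand as polynomial × e^(−2γx²) and use ∫x^(2j)·e^(−2γx²) dx = (2j−1)!!/(4γ)^j · √(π/(2γ)), odd powers → 0; here √(π/(2γ)) = 1.2628.
State is unnormalized: ∫|Ψ|² dx = 0.87925, and ∫Ψ*·x⁴·Ψ dx = 0.14070, so ⟨x⁴⟩ = 0.14070 / 0.87925.
⟨x⁴⟩ = 0.16002.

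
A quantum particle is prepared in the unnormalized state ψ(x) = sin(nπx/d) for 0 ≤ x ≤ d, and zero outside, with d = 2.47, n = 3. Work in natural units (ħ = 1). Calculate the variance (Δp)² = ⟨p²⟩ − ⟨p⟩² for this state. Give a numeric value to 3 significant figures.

14.6

Compute ⟨p⟩ and ⟨p²⟩ separately; (Δp)² = ⟨p²⟩ − ⟨p⟩².
d/dx sin(nπx/d) = (nπ/d)·cos(nπx/d) and d²/dx² sin(nπx/d) = −(nπ/d)²·sin(nπx/d); on 0 ≤ x ≤ d, ∫sin²(nπx/d) dx = d/2 and ∫sin(nπx/d)·cos(nπx/d) dx = 0.
Normalization: ∫|ψ|² dx = 1.2350.
⟨p⟩ = 0.0000 and ⟨p²⟩ = 14.560.
(Δp)² = 14.560 − (0.0000)² = 14.560.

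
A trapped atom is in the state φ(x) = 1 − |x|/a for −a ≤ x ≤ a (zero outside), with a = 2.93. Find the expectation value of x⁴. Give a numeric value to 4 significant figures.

⟨x⁴⟩ = ∫ x⁴·|φ|² dx / ∫|φ|² dx (integrals over the domain).
φ is even, so ∫ over [−a, a] = 2∫₀ᵃ with φ = 1 − x/a there: ∫₀ᵃ (1 − x/a)² dx = a/3, ∫₀ᵃ x²(1 − x/a)² dx = a³/30, ∫₀ᵃ x⁴(1 − x/a)² dx = a⁵/105.
State is unnormalized: ∫|φ|² dx = 1.9533, and ∫φ*·x⁴·φ dx = 4.1132, so ⟨x⁴⟩ = 4.1132 / 1.9533.
⟨x⁴⟩ = 2.1057.

2.106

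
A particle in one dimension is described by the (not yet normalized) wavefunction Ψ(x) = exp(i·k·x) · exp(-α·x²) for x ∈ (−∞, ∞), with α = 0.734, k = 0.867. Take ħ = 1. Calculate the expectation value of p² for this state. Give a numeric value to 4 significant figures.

p² Ψ = −ħ² d²Ψ/dx²; ⟨p²⟩ = −ħ² ∫ Ψ*·Ψ'' dx / ∫|Ψ|² dx.
Gaussian moments: ∫x^(2j)·e^(−2αx²) dx = (2j−1)!!/(4α)^j · √(π/(2α)), odd powers integrate to 0; here √(π/(2α)) = 1.4629. Derivatives: Ψ′ = (ik − 2αx)·Ψ, Ψ″ = ((ik − 2αx)² − 2α)·Ψ; the odd-in-x pieces drop out.
State is unnormalized: ∫|Ψ|² dx = 1.4629, and ∫Ψ*·(−ħ² Ψ'') dx = 2.1734, so ⟨p²⟩ = 2.1734 / 1.4629.
⟨p²⟩ = 1.4857.

1.486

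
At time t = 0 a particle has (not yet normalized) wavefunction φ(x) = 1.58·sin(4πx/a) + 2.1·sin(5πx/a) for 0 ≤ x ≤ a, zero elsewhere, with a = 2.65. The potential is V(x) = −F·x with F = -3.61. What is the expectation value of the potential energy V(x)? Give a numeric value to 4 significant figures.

2.944

⟨V⟩ = ∫ V(x)·|φ|² dx / ∫|φ|² dx.
On 0 ≤ x ≤ a (j ≠ l): ∫sin²(jπx/a) dx = a/2, ∫sin(jπx/a)·sin(lπx/a) dx = 0; diagonal moments ∫x·sin²(jπx/a) dx = a²/4, ∫x²·sin²(jπx/a) dx = a³·(1/6 − 1/(4j²π²)); cross terms ∫x·sin(jπx/a)·sin(lπx/a) dx = 0 for j + l even and −4jla²/(π²(j² − l²)²) for j + l odd, ∫x²·sin(jπx/a)·sin(lπx/a) dx = (−1)^(j+l)·4jla³/(π²(j² − l²)²); higher powers the same way via product-to-sum and parts.
State is unnormalized: ∫|φ|² dx = 9.1510, and ∫φ*·V(x)·φ dx = 26.937, so ⟨V⟩ = 26.937 / 9.1510.
⟨V⟩ = 2.9436.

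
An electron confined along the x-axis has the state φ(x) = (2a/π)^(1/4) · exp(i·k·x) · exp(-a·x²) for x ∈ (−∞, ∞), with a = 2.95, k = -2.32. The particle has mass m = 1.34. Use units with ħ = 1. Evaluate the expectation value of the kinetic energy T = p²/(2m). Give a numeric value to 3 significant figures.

T = −(ħ²/2m) d²/dx², so ⟨T⟩ = −(ħ²/2m) ∫ φ*·φ'' dx; with m = 1.34.
Gaussian moments: ∫x^(2j)·e^(−2ax²) dx = (2j−1)!!/(4a)^j · √(π/(2a)), odd powers integrate to 0; here √(π/(2a)) = 0.72971. Derivatives: φ′ = (ik − 2ax)·φ, φ″ = ((ik − 2ax)² − 2a)·φ; the odd-in-x pieces drop out.
⟨T⟩ = 3.1091.

3.11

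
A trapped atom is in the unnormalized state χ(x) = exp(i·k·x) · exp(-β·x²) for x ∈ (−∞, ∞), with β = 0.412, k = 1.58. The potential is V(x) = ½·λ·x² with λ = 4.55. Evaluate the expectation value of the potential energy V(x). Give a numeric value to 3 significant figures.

1.38

⟨V⟩ = ∫ V(x)·|χ|² dx / ∫|χ|² dx.
Gaussian moments: ∫x^(2j)·e^(−2βx²) dx = (2j−1)!!/(4β)^j · √(π/(2β)), odd powers integrate to 0; here √(π/(2β)) = 1.9526.
State is unnormalized: ∫|χ|² dx = 1.9526, and ∫χ*·V(x)·χ dx = 2.6955, so ⟨V⟩ = 2.6955 / 1.9526.
⟨V⟩ = 1.3805.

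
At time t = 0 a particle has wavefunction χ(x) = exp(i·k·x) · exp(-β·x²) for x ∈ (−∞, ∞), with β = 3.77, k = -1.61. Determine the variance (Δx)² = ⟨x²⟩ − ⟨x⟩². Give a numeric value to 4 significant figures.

Compute ⟨x⟩ and ⟨x²⟩ separately, then (Δx)² = ⟨x²⟩ − ⟨x⟩².
Gaussian moments: ∫x^(2j)·e^(−2βx²) dx = (2j−1)!!/(4β)^j · √(π/(2β)), odd powers integrate to 0; here √(π/(2β)) = 0.64549.
Normalization: ∫|χ|² dx = 0.64549.
⟨x⟩ = 0.0000 and ⟨x²⟩ = 0.066313.
(Δx)² = 0.066313 − (0.0000)² = 0.066313.

0.06631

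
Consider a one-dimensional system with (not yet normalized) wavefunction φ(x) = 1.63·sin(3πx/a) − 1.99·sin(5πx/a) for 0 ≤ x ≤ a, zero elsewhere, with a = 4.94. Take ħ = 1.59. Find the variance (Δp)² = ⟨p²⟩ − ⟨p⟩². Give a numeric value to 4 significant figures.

18.99

Compute ⟨p⟩ and ⟨p²⟩ separately; (Δp)² = ⟨p²⟩ − ⟨p⟩².
d²/dx² sin(jπx/a) = −(jπ/a)²·sin(jπx/a); on 0 ≤ x ≤ a, ∫sin²(jπx/a) dx = a/2 and ∫sin(jπx/a)·sin(lπx/a) dx = 0 for j ≠ l, so only diagonal terms survive in ∫|φ|² and ∫φ·φ″; ∫φ·φ′ dx = [φ²/2] between the walls = 0.
Normalization: ∫|φ|² dx = 16.344.
⟨p⟩ = 0.0000 and ⟨p²⟩ = 18.993.
(Δp)² = 18.993 − (0.0000)² = 18.993.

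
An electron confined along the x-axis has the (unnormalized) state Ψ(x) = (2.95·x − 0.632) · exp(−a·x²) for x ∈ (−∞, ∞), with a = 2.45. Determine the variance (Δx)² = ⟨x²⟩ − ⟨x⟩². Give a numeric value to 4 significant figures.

0.1555

Compute ⟨x⟩ and ⟨x²⟩ separately, then (Δx)² = ⟨x²⟩ − ⟨x⟩².
Expand each integrand as polynomial × e^(−2ax²) and use ∫x^(2j)·e^(−2ax²) dx = (2j−1)!!/(4a)^j · √(π/(2a)), odd powers → 0; here √(π/(2a)) = 0.80071.
Normalization: ∫|Ψ|² dx = 1.0309.
⟨x⟩ = -0.29554 and ⟨x²⟩ = 0.24281.
(Δx)² = 0.24281 − (-0.29554)² = 0.15546.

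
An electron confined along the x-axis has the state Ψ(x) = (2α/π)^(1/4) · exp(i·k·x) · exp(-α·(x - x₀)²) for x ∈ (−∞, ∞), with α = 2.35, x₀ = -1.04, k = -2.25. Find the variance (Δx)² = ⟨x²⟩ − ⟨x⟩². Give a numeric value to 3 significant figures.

Compute ⟨x⟩ and ⟨x²⟩ separately, then (Δx)² = ⟨x²⟩ − ⟨x⟩².
Gaussian moments (u = x − x₀): ∫u^(2j)·e^(−2αu²) du = (2j−1)!!/(4α)^j · √(π/(2α)), odd powers integrate to 0; here √(π/(2α)) = 0.81757.
⟨x⟩ = -1.0400 and ⟨x²⟩ = 1.1880.
(Δx)² = 1.1880 − (-1.0400)² = 0.10638.

0.106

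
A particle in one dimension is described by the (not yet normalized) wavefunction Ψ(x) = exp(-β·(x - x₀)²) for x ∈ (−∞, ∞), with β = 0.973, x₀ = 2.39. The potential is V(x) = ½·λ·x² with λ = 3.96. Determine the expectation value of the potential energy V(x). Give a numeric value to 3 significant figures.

11.8

⟨V⟩ = ∫ V(x)·|Ψ|² dx / ∫|Ψ|² dx.
Gaussian moments (u = x − x₀): ∫u^(2j)·e^(−2βu²) du = (2j−1)!!/(4β)^j · √(π/(2β)), odd powers integrate to 0; here √(π/(2β)) = 1.2706.
State is unnormalized: ∫|Ψ|² dx = 1.2706, and ∫Ψ*·V(x)·Ψ dx = 15.017, so ⟨V⟩ = 15.017 / 1.2706.
⟨V⟩ = 11.819.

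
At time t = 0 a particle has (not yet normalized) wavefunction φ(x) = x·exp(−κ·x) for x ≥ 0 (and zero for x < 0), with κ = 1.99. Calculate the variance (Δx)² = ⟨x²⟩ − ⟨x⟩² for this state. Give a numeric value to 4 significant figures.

Compute ⟨x⟩ and ⟨x²⟩ separately, then (Δx)² = ⟨x²⟩ − ⟨x⟩².
Every integrand reduces to terms xʲ·e^(−2κx) on [0, ∞); use ∫₀^∞ xʲ·e^(−2κx) dx = j!/(2κ)^(j+1).
Normalization: ∫|φ|² dx = 0.031723.
⟨x⟩ = 0.75377 and ⟨x²⟩ = 0.75756.
(Δx)² = 0.75756 − (0.75377)² = 0.18939.

0.1894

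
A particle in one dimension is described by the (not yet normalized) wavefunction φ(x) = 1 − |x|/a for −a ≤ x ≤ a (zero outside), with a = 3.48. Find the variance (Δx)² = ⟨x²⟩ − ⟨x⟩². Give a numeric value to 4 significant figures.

1.211

Compute ⟨x⟩ and ⟨x²⟩ separately, then (Δx)² = ⟨x²⟩ − ⟨x⟩².
φ is even, so ∫ over [−a, a] = 2∫₀ᵃ with φ = 1 − x/a there: ∫₀ᵃ (1 − x/a)² dx = a/3, ∫₀ᵃ x²(1 − x/a)² dx = a³/30, ∫₀ᵃ x⁴(1 − x/a)² dx = a⁵/105.
Normalization: ∫|φ|² dx = 2.3200.
⟨x⟩ = 0.0000 and ⟨x²⟩ = 1.2110.
(Δx)² = 1.2110 − (0.0000)² = 1.2110.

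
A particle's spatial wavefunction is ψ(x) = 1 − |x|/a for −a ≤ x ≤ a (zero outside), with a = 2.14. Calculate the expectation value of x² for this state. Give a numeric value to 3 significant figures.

0.458

⟨x²⟩ = ∫ x²·|ψ|² dx / ∫|ψ|² dx (integrals over the domain).
ψ is even, so ∫ over [−a, a] = 2∫₀ᵃ with ψ = 1 − x/a there: ∫₀ᵃ (1 − x/a)² dx = a/3, ∫₀ᵃ x²(1 − x/a)² dx = a³/30, ∫₀ᵃ x⁴(1 − x/a)² dx = a⁵/105.
State is unnormalized: ∫|ψ|² dx = 1.4267, and ∫ψ*·x²·ψ dx = 0.65336, so ⟨x²⟩ = 0.65336 / 1.4267.
⟨x²⟩ = 0.45796.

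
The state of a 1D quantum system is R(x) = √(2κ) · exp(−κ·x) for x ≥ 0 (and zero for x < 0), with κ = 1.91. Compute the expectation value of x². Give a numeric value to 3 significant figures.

0.137

⟨x²⟩ = ∫ x²·|R|² dx (integrals over the domain).
Every integrand reduces to terms xʲ·e^(−2κx) on [0, ∞); use ∫₀^∞ xʲ·e^(−2κx) dx = j!/(2κ)^(j+1).
⟨x²⟩ = 0.13706.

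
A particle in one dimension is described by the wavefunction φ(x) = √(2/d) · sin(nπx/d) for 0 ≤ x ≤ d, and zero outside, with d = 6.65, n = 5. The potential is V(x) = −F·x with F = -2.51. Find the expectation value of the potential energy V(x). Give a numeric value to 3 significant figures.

8.35

⟨V⟩ = ∫ V(x)·|φ|² dx.
With sin²θ = (1 − cos2θ)/2 on 0 ≤ x ≤ d: ∫sin²(nπx/d) dx = d/2, ∫x·sin²(nπx/d) dx = d²/4, ∫x²·sin²(nπx/d) dx = d³·(1/6 − 1/(4n²π²)); higher powers xᵏ the same way, integrating xᵏ·cos(2nπx/d) by parts.
⟨V⟩ = 8.3458.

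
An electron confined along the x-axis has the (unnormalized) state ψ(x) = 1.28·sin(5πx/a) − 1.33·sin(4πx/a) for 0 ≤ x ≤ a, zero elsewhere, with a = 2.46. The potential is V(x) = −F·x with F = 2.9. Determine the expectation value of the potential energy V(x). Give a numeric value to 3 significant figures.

⟨V⟩ = ∫ V(x)·|ψ|² dx / ∫|ψ|² dx.
On 0 ≤ x ≤ a (j ≠ l): ∫sin²(jπx/a) dx = a/2, ∫sin(jπx/a)·sin(lπx/a) dx = 0; diagonal moments ∫x·sin²(jπx/a) dx = a²/4, ∫x²·sin²(jπx/a) dx = a³·(1/6 − 1/(4j²π²)); cross terms ∫x·sin(jπx/a)·sin(lπx/a) dx = 0 for j + l even and −4jla²/(π²(j² − l²)²) for j + l odd, ∫x²·sin(jπx/a)·sin(lπx/a) dx = (−1)^(j+l)·4jla³/(π²(j² − l²)²); higher powers the same way via product-to-sum and parts.
State is unnormalized: ∫|ψ|² dx = 4.1910, and ∫ψ*·V(x)·ψ dx = -20.929, so ⟨V⟩ = -20.929 / 4.1910.
⟨V⟩ = -4.9938.

-4.99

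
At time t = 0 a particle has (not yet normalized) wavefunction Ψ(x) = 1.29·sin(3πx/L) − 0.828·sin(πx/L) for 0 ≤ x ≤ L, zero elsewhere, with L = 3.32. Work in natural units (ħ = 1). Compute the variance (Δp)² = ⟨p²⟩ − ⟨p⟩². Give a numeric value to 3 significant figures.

Compute ⟨p⟩ and ⟨p²⟩ separately; (Δp)² = ⟨p²⟩ − ⟨p⟩².
d²/dx² sin(jπx/L) = −(jπ/L)²·sin(jπx/L); on 0 ≤ x ≤ L, ∫sin²(jπx/L) dx = L/2 and ∫sin(jπx/L)·sin(lπx/L) dx = 0 for j ≠ l, so only diagonal terms survive in ∫|Ψ|² and ∫Ψ·Ψ″; ∫Ψ·Ψ′ dx = [Ψ²/2] between the walls = 0.
Normalization: ∫|Ψ|² dx = 3.9005.
⟨p⟩ = 0.0000 and ⟨p²⟩ = 5.9686.
(Δp)² = 5.9686 − (0.0000)² = 5.9686.

5.97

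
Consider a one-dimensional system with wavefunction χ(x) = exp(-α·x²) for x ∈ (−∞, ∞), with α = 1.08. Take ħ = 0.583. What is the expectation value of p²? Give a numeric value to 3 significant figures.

p² χ = −ħ² d²χ/dx²; ⟨p²⟩ = −ħ² ∫ χ*·χ'' dx / ∫|χ|² dx.
Gaussian moments: ∫x^(2j)·e^(−2αx²) dx = (2j−1)!!/(4α)^j · √(π/(2α)), odd powers integrate to 0; here √(π/(2α)) = 1.2060. Derivatives: d/dx e^(−αx²) = −2αx·e^(−αx²), d²/dx² e^(−αx²) = (4α²x² − 2α)·e^(−αx²).
State is unnormalized: ∫|χ|² dx = 1.2060, and ∫χ*·(−ħ² χ'') dx = 0.44270, so ⟨p²⟩ = 0.44270 / 1.2060.
⟨p²⟩ = 0.36708.

0.367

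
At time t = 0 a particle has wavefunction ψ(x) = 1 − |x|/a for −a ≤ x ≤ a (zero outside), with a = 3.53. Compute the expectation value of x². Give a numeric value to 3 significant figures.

1.25

⟨x²⟩ = ∫ x²·|ψ|² dx / ∫|ψ|² dx (integrals over the domain).
ψ is even, so ∫ over [−a, a] = 2∫₀ᵃ with ψ = 1 − x/a there: ∫₀ᵃ (1 − x/a)² dx = a/3, ∫₀ᵃ x²(1 − x/a)² dx = a³/30, ∫₀ᵃ x⁴(1 − x/a)² dx = a⁵/105.
State is unnormalized: ∫|ψ|² dx = 2.3533, and ∫ψ*·x²·ψ dx = 2.9325, so ⟨x²⟩ = 2.9325 / 2.3533.
⟨x²⟩ = 1.2461.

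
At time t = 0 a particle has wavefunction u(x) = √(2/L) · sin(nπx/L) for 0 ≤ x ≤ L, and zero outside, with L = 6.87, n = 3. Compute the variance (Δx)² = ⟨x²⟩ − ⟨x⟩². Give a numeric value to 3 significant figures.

3.67

Compute ⟨x⟩ and ⟨x²⟩ separately, then (Δx)² = ⟨x²⟩ − ⟨x⟩².
With sin²θ = (1 − cos2θ)/2 on 0 ≤ x ≤ L: ∫sin²(nπx/L) dx = L/2, ∫x·sin²(nπx/L) dx = L²/4, ∫x²·sin²(nπx/L) dx = L³·(1/6 − 1/(4n²π²)); higher powers xᵏ the same way, integrating xᵏ·cos(2nπx/L) by parts.
⟨x⟩ = 3.4350 and ⟨x²⟩ = 15.467.
(Δx)² = 15.467 − (3.4350)² = 3.6674.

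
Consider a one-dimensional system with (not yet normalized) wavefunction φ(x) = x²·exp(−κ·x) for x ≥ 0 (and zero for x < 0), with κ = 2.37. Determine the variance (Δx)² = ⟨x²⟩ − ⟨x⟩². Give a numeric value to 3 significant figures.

0.223

Compute ⟨x⟩ and ⟨x²⟩ separately, then (Δx)² = ⟨x²⟩ − ⟨x⟩².
Every integrand reduces to terms xʲ·e^(−2κx) on [0, ∞); use ∫₀^∞ xʲ·e^(−2κx) dx = j!/(2κ)^(j+1).
Normalization: ∫|φ|² dx = 0.010030.
⟨x⟩ = 1.0549 and ⟨x²⟩ = 1.3353.
(Δx)² = 1.3353 − (1.0549)² = 0.22254.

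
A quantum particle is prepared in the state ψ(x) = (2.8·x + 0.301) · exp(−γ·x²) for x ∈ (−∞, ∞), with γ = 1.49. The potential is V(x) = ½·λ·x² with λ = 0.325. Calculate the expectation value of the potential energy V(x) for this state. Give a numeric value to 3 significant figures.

⟨V⟩ = ∫ V(x)·|ψ|² dx / ∫|ψ|² dx.
Expand each integrand as polynomial × e^(−2γx²) and use ∫x^(2j)·e^(−2γx²) dx = (2j−1)!!/(4γ)^j · √(π/(2γ)), odd powers → 0; here √(π/(2γ)) = 1.0268.
State is unnormalized: ∫|ψ|² dx = 1.4437, and ∫ψ*·V(x)·ψ dx = 0.11301, so ⟨V⟩ = 0.11301 / 1.4437.
⟨V⟩ = 0.078282.

0.0783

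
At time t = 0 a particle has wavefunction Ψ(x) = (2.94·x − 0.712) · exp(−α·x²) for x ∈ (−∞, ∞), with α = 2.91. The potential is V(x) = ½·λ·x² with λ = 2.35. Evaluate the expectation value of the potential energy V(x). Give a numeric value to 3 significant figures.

0.221

⟨V⟩ = ∫ V(x)·|Ψ|² dx / ∫|Ψ|² dx.
Expand each integrand as polynomial × e^(−2αx²) and use ∫x^(2j)·e^(−2αx²) dx = (2j−1)!!/(4α)^j · √(π/(2α)), odd powers → 0; here √(π/(2α)) = 0.73471.
State is unnormalized: ∫|Ψ|² dx = 0.91803, and ∫Ψ*·V(x)·Ψ dx = 0.20282, so ⟨V⟩ = 0.20282 / 0.91803.
⟨V⟩ = 0.22093.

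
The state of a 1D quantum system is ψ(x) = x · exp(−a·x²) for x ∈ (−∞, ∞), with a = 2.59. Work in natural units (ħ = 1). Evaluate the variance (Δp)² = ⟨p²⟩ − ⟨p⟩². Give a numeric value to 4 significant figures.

Compute ⟨p⟩ and ⟨p²⟩ separately; (Δp)² = ⟨p²⟩ − ⟨p⟩².
Expand each integrand as polynomial × e^(−2ax²) and use ∫x^(2j)·e^(−2ax²) dx = (2j−1)!!/(4a)^j · √(π/(2a)), odd powers → 0; here √(π/(2a)) = 0.77877. Differentiate with the product rule, d/dx e^(−ax²) = −2ax·e^(−ax²).
Normalization: ∫|ψ|² dx = 0.075171.
⟨p⟩ = 0.0000 and ⟨p²⟩ = 7.7700.
(Δp)² = 7.7700 − (0.0000)² = 7.7700.

7.770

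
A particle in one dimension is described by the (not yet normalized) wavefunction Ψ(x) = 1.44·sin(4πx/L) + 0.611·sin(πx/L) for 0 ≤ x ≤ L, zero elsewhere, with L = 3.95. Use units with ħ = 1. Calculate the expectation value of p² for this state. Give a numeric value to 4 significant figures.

8.673

p² Ψ = −ħ² d²Ψ/dx²; ⟨p²⟩ = −ħ² ∫ Ψ*·Ψ'' dx / ∫|Ψ|² dx.
d²/dx² sin(jπx/L) = −(jπ/L)²·sin(jπx/L); on 0 ≤ x ≤ L, ∫sin²(jπx/L) dx = L/2 and ∫sin(jπx/L)·sin(lπx/L) dx = 0 for j ≠ l, so only diagonal terms survive in ∫|Ψ|² and ∫Ψ·Ψ″; ∫Ψ·Ψ′ dx = [Ψ²/2] between the walls = 0.
State is unnormalized: ∫|Ψ|² dx = 4.8327, and ∫Ψ*·(−ħ² Ψ'') dx = 41.916, so ⟨p²⟩ = 41.916 / 4.8327.
⟨p²⟩ = 8.6734.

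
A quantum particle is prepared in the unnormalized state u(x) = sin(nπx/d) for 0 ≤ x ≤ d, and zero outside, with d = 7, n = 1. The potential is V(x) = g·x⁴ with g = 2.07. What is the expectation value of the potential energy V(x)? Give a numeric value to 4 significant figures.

567.0

⟨V⟩ = ∫ V(x)·|u|² dx / ∫|u|² dx.
With sin²θ = (1 − cos2θ)/2 on 0 ≤ x ≤ d: ∫sin²(nπx/d) dx = d/2, ∫x·sin²(nπx/d) dx = d²/4, ∫x²·sin²(nπx/d) dx = d³·(1/6 − 1/(4n²π²)); higher powers xᵏ the same way, integrating xᵏ·cos(2nπx/d) by parts.
State is unnormalized: ∫|u|² dx = 3.5000, and ∫u*·V(x)·u dx = 1984.4, so ⟨V⟩ = 1984.4 / 3.5000.
⟨V⟩ = 566.97.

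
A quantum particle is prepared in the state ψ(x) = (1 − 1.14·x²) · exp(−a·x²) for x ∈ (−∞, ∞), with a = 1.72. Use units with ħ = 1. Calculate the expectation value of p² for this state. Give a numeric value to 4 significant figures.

3.490

p² ψ = −ħ² d²ψ/dx²; ⟨p²⟩ = −ħ² ∫ ψ*·ψ'' dx / ∫|ψ|² dx.
Expand each integrand as polynomial × e^(−2ax²) and use ∫x^(2j)·e^(−2ax²) dx = (2j−1)!!/(4a)^j · √(π/(2a)), odd powers → 0; here √(π/(2a)) = 0.95564. Differentiate with the product rule, d/dx e^(−ax²) = −2ax·e^(−ax²).
State is unnormalized: ∫|ψ|² dx = 0.71766, and ∫ψ*·(−ħ² ψ'') dx = 2.5043, so ⟨p²⟩ = 2.5043 / 0.71766.
⟨p²⟩ = 3.4896.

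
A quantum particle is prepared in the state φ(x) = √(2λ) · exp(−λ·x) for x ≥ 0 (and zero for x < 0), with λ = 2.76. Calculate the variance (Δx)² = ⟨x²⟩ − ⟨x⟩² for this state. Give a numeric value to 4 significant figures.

Compute ⟨x⟩ and ⟨x²⟩ separately, then (Δx)² = ⟨x²⟩ − ⟨x⟩².
Every integrand reduces to terms xʲ·e^(−2λx) on [0, ∞); use ∫₀^∞ xʲ·e^(−2λx) dx = j!/(2λ)^(j+1).
⟨x⟩ = 0.18116 and ⟨x²⟩ = 0.065637.
(Δx)² = 0.065637 − (0.18116)² = 0.032819.

0.03282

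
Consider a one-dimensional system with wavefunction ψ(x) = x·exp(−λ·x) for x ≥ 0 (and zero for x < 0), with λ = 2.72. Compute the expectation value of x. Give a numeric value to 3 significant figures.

⟨x⟩ = ∫ x·|ψ|² dx / ∫|ψ|² dx (integrals over the domain).
Every integrand reduces to terms xʲ·e^(−2λx) on [0, ∞); use ∫₀^∞ xʲ·e^(−2λx) dx = j!/(2λ)^(j+1).
State is unnormalized: ∫|ψ|² dx = 0.012423, and ∫ψ*·x·ψ dx = 0.0068510, so ⟨x⟩ = 0.0068510 / 0.012423.
⟨x⟩ = 0.55147.

0.551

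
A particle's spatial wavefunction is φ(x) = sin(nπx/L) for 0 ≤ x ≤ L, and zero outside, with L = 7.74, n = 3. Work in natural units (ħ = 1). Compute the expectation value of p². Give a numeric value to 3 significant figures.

1.48

p² φ = −ħ² d²φ/dx²; ⟨p²⟩ = −ħ² ∫ φ*·φ'' dx / ∫|φ|² dx.
d/dx sin(nπx/L) = (nπ/L)·cos(nπx/L) and d²/dx² sin(nπx/L) = −(nπ/L)²·sin(nπx/L); on 0 ≤ x ≤ L, ∫sin²(nπx/L) dx = L/2 and ∫sin(nπx/L)·cos(nπx/L) dx = 0.
State is unnormalized: ∫|φ|² dx = 3.8700, and ∫φ*·(−ħ² φ'') dx = 5.7381, so ⟨p²⟩ = 5.7381 / 3.8700.
⟨p²⟩ = 1.4827.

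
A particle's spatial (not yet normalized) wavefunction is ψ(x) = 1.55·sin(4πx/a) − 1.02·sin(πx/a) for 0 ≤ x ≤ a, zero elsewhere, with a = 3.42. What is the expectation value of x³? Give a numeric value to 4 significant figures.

9.695

⟨x³⟩ = ∫ x³·|ψ|² dx / ∫|ψ|² dx (integrals over the domain).
On 0 ≤ x ≤ a (j ≠ l): ∫sin²(jπx/a) dx = a/2, ∫sin(jπx/a)·sin(lπx/a) dx = 0; diagonal moments ∫x·sin²(jπx/a) dx = a²/4, ∫x²·sin²(jπx/a) dx = a³·(1/6 − 1/(4j²π²)); cross terms ∫x·sin(jπx/a)·sin(lπx/a) dx = 0 for j + l even and −4jla²/(π²(j² − l²)²) for j + l odd, ∫x²·sin(jπx/a)·sin(lπx/a) dx = (−1)^(j+l)·4jla³/(π²(j² − l²)²); higher powers the same way via product-to-sum and parts.
State is unnormalized: ∫|ψ|² dx = 5.8874, and ∫ψ*·x³·ψ dx = 57.076, so ⟨x³⟩ = 57.076 / 5.8874.
⟨x³⟩ = 9.6947.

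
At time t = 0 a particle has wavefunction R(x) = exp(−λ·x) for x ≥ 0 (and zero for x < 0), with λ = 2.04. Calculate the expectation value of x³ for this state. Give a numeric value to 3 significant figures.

0.0883

⟨x³⟩ = ∫ x³·|R|² dx / ∫|R|² dx (integrals over the domain).
Every integrand reduces to terms xʲ·e^(−2λx) on [0, ∞); use ∫₀^∞ xʲ·e^(−2λx) dx = j!/(2λ)^(j+1).
State is unnormalized: ∫|R|² dx = 0.24510, and ∫R*·x³·R dx = 0.021653, so ⟨x³⟩ = 0.021653 / 0.24510.
⟨x³⟩ = 0.088343.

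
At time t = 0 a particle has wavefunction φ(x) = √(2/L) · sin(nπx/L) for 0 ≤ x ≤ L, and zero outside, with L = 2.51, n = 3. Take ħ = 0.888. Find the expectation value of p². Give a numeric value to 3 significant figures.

p² φ = −ħ² d²φ/dx²; ⟨p²⟩ = −ħ² ∫ φ*·φ'' dx.
d/dx sin(nπx/L) = (nπ/L)·cos(nπx/L) and d²/dx² sin(nπx/L) = −(nπ/L)²·sin(nπx/L); on 0 ≤ x ≤ L, ∫sin²(nπx/L) dx = L/2 and ∫sin(nπx/L)·cos(nπx/L) dx = 0.
⟨p²⟩ = 11.118.

11.1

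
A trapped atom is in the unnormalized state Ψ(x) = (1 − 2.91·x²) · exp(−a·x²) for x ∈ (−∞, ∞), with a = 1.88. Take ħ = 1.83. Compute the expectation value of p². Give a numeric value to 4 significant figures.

26.31

p² Ψ = −ħ² d²Ψ/dx²; ⟨p²⟩ = −ħ² ∫ Ψ*·Ψ'' dx / ∫|Ψ|² dx.
Expand each integrand as polynomial × e^(−2ax²) and use ∫x^(2j)·e^(−2ax²) dx = (2j−1)!!/(4a)^j · √(π/(2a)), odd powers → 0; here √(π/(2a)) = 0.91407. Differentiate with the product rule, d/dx e^(−ax²) = −2ax·e^(−ax²).
State is unnormalized: ∫|Ψ|² dx = 0.61727, and ∫Ψ*·(−ħ² Ψ'') dx = 16.241, so ⟨p²⟩ = 16.241 / 0.61727.
⟨p²⟩ = 26.311.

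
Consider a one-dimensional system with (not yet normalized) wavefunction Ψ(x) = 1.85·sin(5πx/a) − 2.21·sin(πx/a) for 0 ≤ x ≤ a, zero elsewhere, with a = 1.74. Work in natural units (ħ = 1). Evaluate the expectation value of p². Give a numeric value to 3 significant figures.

p² Ψ = −ħ² d²Ψ/dx²; ⟨p²⟩ = −ħ² ∫ Ψ*·Ψ'' dx / ∫|Ψ|² dx.
d²/dx² sin(jπx/a) = −(jπ/a)²·sin(jπx/a); on 0 ≤ x ≤ a, ∫sin²(jπx/a) dx = a/2 and ∫sin(jπx/a)·sin(lπx/a) dx = 0 for j ≠ l, so only diagonal terms survive in ∫|Ψ|² and ∫Ψ·Ψ″; ∫Ψ·Ψ′ dx = [Ψ²/2] between the walls = 0.
State is unnormalized: ∫|Ψ|² dx = 7.2267, and ∫Ψ*·(−ħ² Ψ'') dx = 256.51, so ⟨p²⟩ = 256.51 / 7.2267.
⟨p²⟩ = 35.495.

35.5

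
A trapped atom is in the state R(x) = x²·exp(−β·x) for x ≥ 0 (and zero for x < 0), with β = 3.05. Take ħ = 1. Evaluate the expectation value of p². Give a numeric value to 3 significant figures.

3.10

p² R = −ħ² d²R/dx²; ⟨p²⟩ = −ħ² ∫ R*·R'' dx / ∫|R|² dx.
Differentiate x²·exp(−β·x) with the product rule; every integrand then reduces to terms xʲ·e^(−2βx) on [0, ∞), with ∫₀^∞ xʲ·e^(−2βx) dx = j!/(2β)^(j+1).
State is unnormalized: ∫|R|² dx = 0.0028416, and ∫R*·(−ħ² R'') dx = 0.0088113, so ⟨p²⟩ = 0.0088113 / 0.0028416.
⟨p²⟩ = 3.1008.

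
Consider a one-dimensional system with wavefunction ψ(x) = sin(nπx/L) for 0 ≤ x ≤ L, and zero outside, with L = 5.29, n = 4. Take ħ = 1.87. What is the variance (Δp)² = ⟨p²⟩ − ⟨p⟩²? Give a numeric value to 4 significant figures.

Compute ⟨p⟩ and ⟨p²⟩ separately; (Δp)² = ⟨p²⟩ − ⟨p⟩².
d/dx sin(nπx/L) = (nπ/L)·cos(nπx/L) and d²/dx² sin(nπx/L) = −(nπ/L)²·sin(nπx/L); on 0 ≤ x ≤ L, ∫sin²(nπx/L) dx = L/2 and ∫sin(nπx/L)·cos(nπx/L) dx = 0.
Normalization: ∫|ψ|² dx = 2.6450.
⟨p⟩ = 0.0000 and ⟨p²⟩ = 19.733.
(Δp)² = 19.733 − (0.0000)² = 19.733.

19.73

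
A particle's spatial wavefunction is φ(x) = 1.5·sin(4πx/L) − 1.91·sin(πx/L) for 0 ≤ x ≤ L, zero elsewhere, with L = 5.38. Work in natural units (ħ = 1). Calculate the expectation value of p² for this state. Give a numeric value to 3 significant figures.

2.29

p² φ = −ħ² d²φ/dx²; ⟨p²⟩ = −ħ² ∫ φ*·φ'' dx / ∫|φ|² dx.
d²/dx² sin(jπx/L) = −(jπ/L)²·sin(jπx/L); on 0 ≤ x ≤ L, ∫sin²(jπx/L) dx = L/2 and ∫sin(jπx/L)·sin(lπx/L) dx = 0 for j ≠ l, so only diagonal terms survive in ∫|φ|² and ∫φ·φ″; ∫φ·φ′ dx = [φ²/2] between the walls = 0.
State is unnormalized: ∫|φ|² dx = 15.866, and ∫φ*·(−ħ² φ'') dx = 36.367, so ⟨p²⟩ = 36.367 / 15.866.
⟨p²⟩ = 2.2922.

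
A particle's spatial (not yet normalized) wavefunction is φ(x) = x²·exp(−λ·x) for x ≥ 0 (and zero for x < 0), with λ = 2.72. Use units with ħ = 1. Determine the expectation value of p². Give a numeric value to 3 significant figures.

p² φ = −ħ² d²φ/dx²; ⟨p²⟩ = −ħ² ∫ φ*·φ'' dx / ∫|φ|² dx.
Differentiate x²·exp(−λ·x) with the product rule; every integrand then reduces to terms xʲ·e^(−2λx) on [0, ∞), with ∫₀^∞ xʲ·e^(−2λx) dx = j!/(2λ)^(j+1).
State is unnormalized: ∫|φ|² dx = 0.0050375, and ∫φ*·(−ħ² φ'') dx = 0.012423, so ⟨p²⟩ = 0.012423 / 0.0050375.
⟨p²⟩ = 2.4661.

2.47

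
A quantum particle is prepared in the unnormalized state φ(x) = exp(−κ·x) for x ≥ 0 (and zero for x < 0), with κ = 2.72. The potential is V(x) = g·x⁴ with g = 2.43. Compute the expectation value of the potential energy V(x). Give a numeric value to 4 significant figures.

0.06659

⟨V⟩ = ∫ V(x)·|φ|² dx / ∫|φ|² dx.
Every integrand reduces to terms xʲ·e^(−2κx) on [0, ∞); use ∫₀^∞ xʲ·e^(−2κx) dx = j!/(2κ)^(j+1).
State is unnormalized: ∫|φ|² dx = 0.18382, and ∫φ*·V(x)·φ dx = 0.012241, so ⟨V⟩ = 0.012241 / 0.18382.
⟨V⟩ = 0.066592.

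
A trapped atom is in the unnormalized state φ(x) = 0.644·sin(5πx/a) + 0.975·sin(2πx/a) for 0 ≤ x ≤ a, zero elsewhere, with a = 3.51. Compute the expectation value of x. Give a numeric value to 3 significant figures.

⟨x⟩ = ∫ x·|φ|² dx / ∫|φ|² dx (integrals over the domain).
On 0 ≤ x ≤ a (j ≠ l): ∫sin²(jπx/a) dx = a/2, ∫sin(jπx/a)·sin(lπx/a) dx = 0; diagonal moments ∫x·sin²(jπx/a) dx = a²/4, ∫x²·sin²(jπx/a) dx = a³·(1/6 − 1/(4j²π²)); cross terms ∫x·sin(jπx/a)·sin(lπx/a) dx = 0 for j + l even and −4jla²/(π²(j² − l²)²) for j + l odd, ∫x²·sin(jπx/a)·sin(lπx/a) dx = (−1)^(j+l)·4jla³/(π²(j² − l²)²); higher powers the same way via product-to-sum and parts.
State is unnormalized: ∫|φ|² dx = 2.3962, and ∫φ*·x·φ dx = 4.0632, so ⟨x⟩ = 4.0632 / 2.3962.
⟨x⟩ = 1.6957.

1.70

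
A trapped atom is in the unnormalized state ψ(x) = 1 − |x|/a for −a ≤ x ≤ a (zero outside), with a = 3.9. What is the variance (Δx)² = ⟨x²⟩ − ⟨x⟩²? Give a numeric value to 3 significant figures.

Compute ⟨x⟩ and ⟨x²⟩ separately, then (Δx)² = ⟨x²⟩ − ⟨x⟩².
ψ is even, so ∫ over [−a, a] = 2∫₀ᵃ with ψ = 1 − x/a there: ∫₀ᵃ (1 − x/a)² dx = a/3, ∫₀ᵃ x²(1 − x/a)² dx = a³/30, ∫₀ᵃ x⁴(1 − x/a)² dx = a⁵/105.
Normalization: ∫|ψ|² dx = 2.6000.
⟨x⟩ = 0.0000 and ⟨x²⟩ = 1.5210.
(Δx)² = 1.5210 − (0.0000)² = 1.5210.

1.52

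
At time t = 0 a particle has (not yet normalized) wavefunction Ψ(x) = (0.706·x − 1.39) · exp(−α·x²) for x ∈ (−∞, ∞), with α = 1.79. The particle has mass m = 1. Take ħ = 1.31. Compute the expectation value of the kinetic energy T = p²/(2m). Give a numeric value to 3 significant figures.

1.64

T = −(ħ²/2m) d²/dx², so ⟨T⟩ = −(ħ²/2m) ∫ Ψ*·Ψ'' dx / ∫|Ψ|² dx; with m = 1.
Expand each integrand as polynomial × e^(−2αx²) and use ∫x^(2j)·e^(−2αx²) dx = (2j−1)!!/(4α)^j · √(π/(2α)), odd powers → 0; here √(π/(2α)) = 0.93677. Differentiate with the product rule, d/dx e^(−αx²) = −2αx·e^(−αx²).
State is unnormalized: ∫|Ψ|² dx = 1.8751, and ∫Ψ*·(−ħ²/2m · Ψ'') dx = 3.0804, so ⟨T⟩ = 3.0804 / 1.8751.
⟨T⟩ = 1.6427.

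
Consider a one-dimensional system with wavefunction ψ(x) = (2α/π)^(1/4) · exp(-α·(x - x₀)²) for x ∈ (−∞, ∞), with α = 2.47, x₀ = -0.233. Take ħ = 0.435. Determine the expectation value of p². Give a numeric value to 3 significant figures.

0.467

p² ψ = −ħ² d²ψ/dx²; ⟨p²⟩ = −ħ² ∫ ψ*·ψ'' dx.
Gaussian moments (u = x − x₀): ∫u^(2j)·e^(−2αu²) du = (2j−1)!!/(4α)^j · √(π/(2α)), odd powers integrate to 0; here √(π/(2α)) = 0.79746. Derivatives: d/dx e^(−αu²) = −2αu·e^(−αu²), d²/dx² e^(−αu²) = (4α²u² − 2α)·e^(−αu²).
⟨p²⟩ = 0.46739.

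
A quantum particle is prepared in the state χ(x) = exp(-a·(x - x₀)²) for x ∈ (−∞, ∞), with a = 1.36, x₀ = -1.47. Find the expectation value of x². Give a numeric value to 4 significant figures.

2.345

⟨x²⟩ = ∫ x²·|χ|² dx / ∫|χ|² dx (integrals over the domain).
Gaussian moments (u = x − x₀): ∫u^(2j)·e^(−2au²) du = (2j−1)!!/(4a)^j · √(π/(2a)), odd powers integrate to 0; here √(π/(2a)) = 1.0747.
State is unnormalized: ∫|χ|² dx = 1.0747, and ∫χ*·x²·χ dx = 2.5199, so ⟨x²⟩ = 2.5199 / 1.0747.
⟨x²⟩ = 2.3447.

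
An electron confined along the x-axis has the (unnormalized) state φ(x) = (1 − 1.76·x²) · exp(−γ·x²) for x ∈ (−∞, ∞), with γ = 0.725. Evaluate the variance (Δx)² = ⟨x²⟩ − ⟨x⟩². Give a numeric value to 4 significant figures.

Compute ⟨x⟩ and ⟨x²⟩ separately, then (Δx)² = ⟨x²⟩ − ⟨x⟩².
Expand each integrand as polynomial × e^(−2γx²) and use ∫x^(2j)·e^(−2γx²) dx = (2j−1)!!/(4γ)^j · √(π/(2γ)), odd powers → 0; here √(π/(2γ)) = 1.4719.
Normalization: ∫|φ|² dx = 1.3118.
⟨x⟩ = 0.0000 and ⟨x²⟩ = 1.1157.
(Δx)² = 1.1157 − (0.0000)² = 1.1157.

1.116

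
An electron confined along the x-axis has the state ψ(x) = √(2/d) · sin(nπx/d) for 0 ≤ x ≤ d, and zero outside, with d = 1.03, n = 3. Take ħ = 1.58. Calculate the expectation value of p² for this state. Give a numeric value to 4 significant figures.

209.0

p² ψ = −ħ² d²ψ/dx²; ⟨p²⟩ = −ħ² ∫ ψ*·ψ'' dx.
d/dx sin(nπx/d) = (nπ/d)·cos(nπx/d) and d²/dx² sin(nπx/d) = −(nπ/d)²·sin(nπx/d); on 0 ≤ x ≤ d, ∫sin²(nπx/d) dx = d/2 and ∫sin(nπx/d)·cos(nπx/d) dx = 0.
⟨p²⟩ = 209.02.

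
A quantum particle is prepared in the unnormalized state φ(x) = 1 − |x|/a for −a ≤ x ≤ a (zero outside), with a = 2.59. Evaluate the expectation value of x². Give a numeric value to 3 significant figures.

0.671

⟨x²⟩ = ∫ x²·|φ|² dx / ∫|φ|² dx (integrals over the domain).
φ is even, so ∫ over [−a, a] = 2∫₀ᵃ with φ = 1 − x/a there: ∫₀ᵃ (1 − x/a)² dx = a/3, ∫₀ᵃ x²(1 − x/a)² dx = a³/30, ∫₀ᵃ x⁴(1 − x/a)² dx = a⁵/105.
State is unnormalized: ∫|φ|² dx = 1.7267, and ∫φ*·x²·φ dx = 1.1583, so ⟨x²⟩ = 1.1583 / 1.7267.
⟨x²⟩ = 0.67081.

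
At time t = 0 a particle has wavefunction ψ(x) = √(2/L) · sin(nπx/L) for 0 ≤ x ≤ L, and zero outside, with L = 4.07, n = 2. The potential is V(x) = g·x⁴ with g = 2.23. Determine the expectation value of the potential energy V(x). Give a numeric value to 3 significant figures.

107.

⟨V⟩ = ∫ V(x)·|ψ|² dx.
With sin²θ = (1 − cos2θ)/2 on 0 ≤ x ≤ L: ∫sin²(nπx/L) dx = L/2, ∫x·sin²(nπx/L) dx = L²/4, ∫x²·sin²(nπx/L) dx = L³·(1/6 − 1/(4n²π²)); higher powers xᵏ the same way, integrating xᵏ·cos(2nπx/L) by parts.
⟨V⟩ = 107.47.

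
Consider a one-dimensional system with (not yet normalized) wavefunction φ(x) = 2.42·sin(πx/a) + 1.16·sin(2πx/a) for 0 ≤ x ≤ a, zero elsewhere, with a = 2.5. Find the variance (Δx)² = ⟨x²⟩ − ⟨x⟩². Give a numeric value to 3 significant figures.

Compute ⟨x⟩ and ⟨x²⟩ separately, then (Δx)² = ⟨x²⟩ − ⟨x⟩².
On 0 ≤ x ≤ a (j ≠ l): ∫sin²(jπx/a) dx = a/2, ∫sin(jπx/a)·sin(lπx/a) dx = 0; diagonal moments ∫x·sin²(jπx/a) dx = a²/4, ∫x²·sin²(jπx/a) dx = a³·(1/6 − 1/(4j²π²)); cross terms ∫x·sin(jπx/a)·sin(lπx/a) dx = 0 for j + l even and −4jla²/(π²(j² − l²)²) for j + l odd, ∫x²·sin(jπx/a)·sin(lπx/a) dx = (−1)^(j+l)·4jla³/(π²(j² − l²)²); higher powers the same way via product-to-sum and parts.
Normalization: ∫|φ|² dx = 9.0025.
⟨x⟩ = 0.89895 and ⟨x²⟩ = 0.93345.
(Δx)² = 0.93345 − (0.89895)² = 0.12534.

0.125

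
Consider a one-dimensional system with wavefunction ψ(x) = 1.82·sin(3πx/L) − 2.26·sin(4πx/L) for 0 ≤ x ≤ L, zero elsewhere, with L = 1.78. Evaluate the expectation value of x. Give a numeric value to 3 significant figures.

⟨x⟩ = ∫ x·|ψ|² dx / ∫|ψ|² dx (integrals over the domain).
On 0 ≤ x ≤ L (j ≠ l): ∫sin²(jπx/L) dx = L/2, ∫sin(jπx/L)·sin(lπx/L) dx = 0; diagonal moments ∫x·sin²(jπx/L) dx = L²/4, ∫x²·sin²(jπx/L) dx = L³·(1/6 − 1/(4j²π²)); cross terms ∫x·sin(jπx/L)·sin(lπx/L) dx = 0 for j + l even and −4jlL²/(π²(j² − l²)²) for j + l odd, ∫x²·sin(jπx/L)·sin(lπx/L) dx = (−1)^(j+l)·4jlL³/(π²(j² − l²)²); higher powers the same way via product-to-sum and parts.
State is unnormalized: ∫|ψ|² dx = 7.4938, and ∫ψ*·x·ψ dx = 9.2565, so ⟨x⟩ = 9.2565 / 7.4938.
⟨x⟩ = 1.2352.

1.24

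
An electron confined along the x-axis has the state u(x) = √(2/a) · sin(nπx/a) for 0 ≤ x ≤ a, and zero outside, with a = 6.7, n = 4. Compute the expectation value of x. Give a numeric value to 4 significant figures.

⟨x⟩ = ∫ x·|u|² dx (integrals over the domain).
With sin²θ = (1 − cos2θ)/2 on 0 ≤ x ≤ a: ∫sin²(nπx/a) dx = a/2, ∫x·sin²(nπx/a) dx = a²/4, ∫x²·sin²(nπx/a) dx = a³·(1/6 − 1/(4n²π²)); higher powers xᵏ the same way, integrating xᵏ·cos(2nπx/a) by parts.
⟨x⟩ = 3.3500.

3.350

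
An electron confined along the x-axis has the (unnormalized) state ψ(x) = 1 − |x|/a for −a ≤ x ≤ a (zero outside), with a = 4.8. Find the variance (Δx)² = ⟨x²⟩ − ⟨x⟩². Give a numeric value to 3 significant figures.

2.30

Compute ⟨x⟩ and ⟨x²⟩ separately, then (Δx)² = ⟨x²⟩ − ⟨x⟩².
ψ is even, so ∫ over [−a, a] = 2∫₀ᵃ with ψ = 1 − x/a there: ∫₀ᵃ (1 − x/a)² dx = a/3, ∫₀ᵃ x²(1 − x/a)² dx = a³/30, ∫₀ᵃ x⁴(1 − x/a)² dx = a⁵/105.
Normalization: ∫|ψ|² dx = 3.2000.
⟨x⟩ = 0.0000 and ⟨x²⟩ = 2.3040.
(Δx)² = 2.3040 − (0.0000)² = 2.3040.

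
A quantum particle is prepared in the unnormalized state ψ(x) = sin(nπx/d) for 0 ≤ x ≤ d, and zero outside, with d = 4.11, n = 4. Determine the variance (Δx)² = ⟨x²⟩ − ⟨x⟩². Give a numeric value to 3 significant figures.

Compute ⟨x⟩ and ⟨x²⟩ separately, then (Δx)² = ⟨x²⟩ − ⟨x⟩².
With sin²θ = (1 − cos2θ)/2 on 0 ≤ x ≤ d: ∫sin²(nπx/d) dx = d/2, ∫x·sin²(nπx/d) dx = d²/4, ∫x²·sin²(nπx/d) dx = d³·(1/6 − 1/(4n²π²)); higher powers xᵏ the same way, integrating xᵏ·cos(2nπx/d) by parts.
Normalization: ∫|ψ|² dx = 2.0550.
⟨x⟩ = 2.0550 and ⟨x²⟩ = 5.5772.
(Δx)² = 5.5772 − (2.0550)² = 1.3542.

1.35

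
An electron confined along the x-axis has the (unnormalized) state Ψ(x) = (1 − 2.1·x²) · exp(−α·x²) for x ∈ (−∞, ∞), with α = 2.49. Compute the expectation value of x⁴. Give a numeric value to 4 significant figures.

⟨x⁴⟩ = ∫ x⁴·|Ψ|² dx / ∫|Ψ|² dx (integrals over the domain).
Expand each integrand as polynomial × e^(−2αx²) and use ∫x^(2j)·e^(−2αx²) dx = (2j−1)!!/(4α)^j · √(π/(2α)), odd powers → 0; here √(π/(2α)) = 0.79426.
State is unnormalized: ∫|Ψ|² dx = 0.56525, and ∫Ψ*·x⁴·Ψ dx = 0.010748, so ⟨x⁴⟩ = 0.010748 / 0.56525.
⟨x⁴⟩ = 0.019015.

0.01902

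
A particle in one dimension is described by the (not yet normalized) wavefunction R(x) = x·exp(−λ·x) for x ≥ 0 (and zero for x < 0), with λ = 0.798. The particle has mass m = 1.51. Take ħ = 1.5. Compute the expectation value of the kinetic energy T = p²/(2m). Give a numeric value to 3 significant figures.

0.474

T = −(ħ²/2m) d²/dx², so ⟨T⟩ = −(ħ²/2m) ∫ R*·R'' dx / ∫|R|² dx; with m = 1.51.
Differentiate x·exp(−λ·x) with the product rule; every integrand then reduces to terms xʲ·e^(−2λx) on [0, ∞), with ∫₀^∞ xʲ·e^(−2λx) dx = j!/(2λ)^(j+1).
State is unnormalized: ∫|R|² dx = 0.49196, and ∫R*·(−ħ²/2m · R'') dx = 0.23341, so ⟨T⟩ = 0.23341 / 0.49196.
⟨T⟩ = 0.47444.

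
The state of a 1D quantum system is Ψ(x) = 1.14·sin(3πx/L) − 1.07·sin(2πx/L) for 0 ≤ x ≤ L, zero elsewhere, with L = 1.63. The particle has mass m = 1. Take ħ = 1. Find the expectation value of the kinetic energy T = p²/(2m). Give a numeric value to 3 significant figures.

12.4

T = −(ħ²/2m) d²/dx², so ⟨T⟩ = −(ħ²/2m) ∫ Ψ*·Ψ'' dx / ∫|Ψ|² dx; with m = 1.
d²/dx² sin(jπx/L) = −(jπ/L)²·sin(jπx/L); on 0 ≤ x ≤ L, ∫sin²(jπx/L) dx = L/2 and ∫sin(jπx/L)·sin(lπx/L) dx = 0 for j ≠ l, so only diagonal terms survive in ∫|Ψ|² and ∫Ψ·Ψ″; ∫Ψ·Ψ′ dx = [Ψ²/2] between the walls = 0.
State is unnormalized: ∫|Ψ|² dx = 1.9923, and ∫Ψ*·(−ħ²/2m · Ψ'') dx = 24.638, so ⟨T⟩ = 24.638 / 1.9923.
⟨T⟩ = 12.367.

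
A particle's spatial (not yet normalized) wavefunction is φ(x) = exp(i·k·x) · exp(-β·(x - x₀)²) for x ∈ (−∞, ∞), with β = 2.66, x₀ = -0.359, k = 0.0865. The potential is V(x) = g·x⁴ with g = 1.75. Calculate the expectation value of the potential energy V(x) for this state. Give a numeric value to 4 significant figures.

⟨V⟩ = ∫ V(x)·|φ|² dx / ∫|φ|² dx.
Gaussian moments (u = x − x₀): ∫u^(2j)·e^(−2βu²) du = (2j−1)!!/(4β)^j · √(π/(2β)), odd powers integrate to 0; here √(π/(2β)) = 0.76846.
State is unnormalized: ∫|φ|² dx = 0.76846, and ∫φ*·V(x)·φ dx = 0.15571, so ⟨V⟩ = 0.15571 / 0.76846.
⟨V⟩ = 0.20263.

0.2026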